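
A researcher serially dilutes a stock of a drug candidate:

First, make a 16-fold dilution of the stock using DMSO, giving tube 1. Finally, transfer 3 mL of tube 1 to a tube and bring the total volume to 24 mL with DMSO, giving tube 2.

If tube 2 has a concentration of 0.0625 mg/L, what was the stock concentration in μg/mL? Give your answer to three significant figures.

8.00 μg/mL

Step 1: 16-fold → factor 16
Step 2: 3 mL brought to 24 mL → factor 24/3 = 8
Overall dilution factor = 16 × 8 = 128
Stock = 0.0625 mg/L × 128 = 8.000 mg/L = 8.00 μg/mL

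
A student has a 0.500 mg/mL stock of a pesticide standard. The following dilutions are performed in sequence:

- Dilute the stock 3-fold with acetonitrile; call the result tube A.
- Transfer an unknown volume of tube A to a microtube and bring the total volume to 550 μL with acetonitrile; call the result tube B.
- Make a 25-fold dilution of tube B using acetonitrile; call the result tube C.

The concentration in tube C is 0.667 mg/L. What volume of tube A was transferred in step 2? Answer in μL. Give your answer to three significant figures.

Step 1: 3-fold → factor 3
Step 2: v brought to 550 μL → factor = 550 μL/v
Step 3: 25-fold → factor 25
Product of known-step factors = 75
Overall factor = 0.500 mg/mL / (0.667 mg/L) = 749.63
Step-2 factor = 749.63 / 75 = 9.995
v = 550 μL / 9.995 = 55.0 μL

55.0 μL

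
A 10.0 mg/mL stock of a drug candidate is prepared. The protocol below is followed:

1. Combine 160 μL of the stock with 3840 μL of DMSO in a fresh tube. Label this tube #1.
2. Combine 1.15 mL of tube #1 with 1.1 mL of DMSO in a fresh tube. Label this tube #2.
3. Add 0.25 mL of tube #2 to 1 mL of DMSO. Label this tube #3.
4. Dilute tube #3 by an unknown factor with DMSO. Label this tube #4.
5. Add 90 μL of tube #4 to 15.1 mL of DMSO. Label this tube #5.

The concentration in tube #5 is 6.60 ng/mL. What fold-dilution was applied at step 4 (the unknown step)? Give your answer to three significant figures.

36.7-fold

Step 1: 160 μL + 3840 μL = 4000 μL total → factor 4000/160 = 25
Step 2: 1.15 mL + 1.1 mL = 2.25 mL total → factor 2.25/1.15 = 1.9565
Step 3: 0.25 mL + 1 mL = 1.25 mL total → factor 1.25/0.25 = 5
Step 4: unknown factor x
Step 5: 90 μL + 15.1 mL = 15190 μL total → factor 15190/90 = 168.78
Product of known-step factors = 41277
Overall factor = 10.0 mg/mL / (6.60 ng/mL) = 1.5152 × 10^6
x = 1.5152 × 10^6 / 41277 = 36.7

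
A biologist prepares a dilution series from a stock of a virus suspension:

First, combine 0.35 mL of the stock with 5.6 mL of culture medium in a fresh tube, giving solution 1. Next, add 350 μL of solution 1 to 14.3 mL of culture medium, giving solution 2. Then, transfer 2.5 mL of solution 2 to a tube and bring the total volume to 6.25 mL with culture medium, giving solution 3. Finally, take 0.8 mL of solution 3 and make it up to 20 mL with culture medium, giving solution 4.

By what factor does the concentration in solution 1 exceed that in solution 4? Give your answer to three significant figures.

2.62 × 10^3

Step 1: 0.35 mL + 5.6 mL = 5.95 mL total → factor 5.95/0.35 = 17
Step 2: 350 μL + 14.3 mL = 14650 μL total → factor 14650/350 = 41.857
Step 3: 2.5 mL brought to 6.25 mL → factor 6.25/2.5 = 2.5
Step 4: 0.8 mL brought to 20 mL → factor 20/0.8 = 25
Dilution factor to solution 1 = 17; to solution 4 = 44473
[solution 1]/[solution 4] = (factor to solution 4)/(factor to solution 1) = 44473/17 = 2.62 × 10^3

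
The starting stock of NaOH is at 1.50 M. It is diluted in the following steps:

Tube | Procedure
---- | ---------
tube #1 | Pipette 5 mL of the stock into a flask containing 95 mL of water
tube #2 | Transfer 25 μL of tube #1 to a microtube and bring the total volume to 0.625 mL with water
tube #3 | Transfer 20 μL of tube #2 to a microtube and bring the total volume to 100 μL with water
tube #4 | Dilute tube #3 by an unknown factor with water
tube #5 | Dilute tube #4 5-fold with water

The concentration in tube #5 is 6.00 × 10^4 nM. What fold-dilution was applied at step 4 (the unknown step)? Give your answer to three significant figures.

Step 1: 5 mL + 95 mL = 100 mL total → factor 100/5 = 20
Step 2: 25 μL brought to 0.625 mL → factor 625/25 = 25
Step 3: 20 μL brought to 100 μL → factor 100/20 = 5
Step 4: unknown factor x
Step 5: 5-fold → factor 5
Product of known-step factors = 12500
Overall factor = 1.50 M / (6.00 × 10^4 nM) = 25000
x = 25000 / 12500 = 2.00

2.00-fold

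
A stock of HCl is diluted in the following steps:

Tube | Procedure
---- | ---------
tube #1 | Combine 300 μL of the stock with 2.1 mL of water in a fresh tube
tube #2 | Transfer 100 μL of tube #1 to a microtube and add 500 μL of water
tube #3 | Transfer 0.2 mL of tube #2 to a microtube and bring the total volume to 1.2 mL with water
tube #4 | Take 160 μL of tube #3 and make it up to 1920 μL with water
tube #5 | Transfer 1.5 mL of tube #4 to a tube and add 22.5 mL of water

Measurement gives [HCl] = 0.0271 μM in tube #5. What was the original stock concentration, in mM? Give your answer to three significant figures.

1.50 mM

Step 1: 300 μL + 2.1 mL = 2400 μL total → factor 2400/300 = 8
Step 2: 100 μL + 500 μL = 600 μL total → factor 600/100 = 6
Step 3: 0.2 mL brought to 1.2 mL → factor 1.2/0.2 = 6
Step 4: 160 μL brought to 1920 μL → factor 1920/160 = 12
Step 5: 1.5 mL + 22.5 mL = 24 mL total → factor 24/1.5 = 16
Overall dilution factor = 8 × 6 × 6 × 12 × 16 = 55296
Stock = 0.0271 μM × 55296 = 1499 μM = 1.50 mM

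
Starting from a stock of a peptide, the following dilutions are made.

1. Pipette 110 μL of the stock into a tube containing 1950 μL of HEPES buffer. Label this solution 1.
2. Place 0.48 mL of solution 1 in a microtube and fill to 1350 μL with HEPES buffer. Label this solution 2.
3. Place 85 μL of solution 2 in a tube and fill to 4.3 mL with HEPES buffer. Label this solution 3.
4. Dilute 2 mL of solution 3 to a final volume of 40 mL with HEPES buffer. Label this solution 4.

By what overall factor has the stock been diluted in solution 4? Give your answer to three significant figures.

Step 1: 110 μL + 1950 μL = 2060 μL total → factor 2060/110 = 18.727
Step 2: 0.48 mL brought to 1350 μL → factor 1.35/0.48 = 2.8125
Step 3: 85 μL brought to 4.3 mL → factor 4300/85 = 50.588
Step 4: 2 mL brought to 40 mL → factor 40/2 = 20
Overall dilution factor = 18.727 × 2.8125 × 50.588 × 20 = 53290

5.33 × 10^4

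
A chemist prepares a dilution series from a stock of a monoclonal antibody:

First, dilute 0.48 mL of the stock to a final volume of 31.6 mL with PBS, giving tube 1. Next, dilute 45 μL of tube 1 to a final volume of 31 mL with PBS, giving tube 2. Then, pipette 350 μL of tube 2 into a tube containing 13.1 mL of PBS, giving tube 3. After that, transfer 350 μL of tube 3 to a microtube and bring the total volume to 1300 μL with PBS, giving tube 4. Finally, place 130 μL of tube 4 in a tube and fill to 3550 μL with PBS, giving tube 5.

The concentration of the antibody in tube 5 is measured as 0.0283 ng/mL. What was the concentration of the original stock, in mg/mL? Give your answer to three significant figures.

5.00 mg/mL

Step 1: 0.48 mL brought to 31.6 mL → factor 31.6/0.48 = 65.833
Step 2: 45 μL brought to 31 mL → factor 31000/45 = 688.89
Step 3: 350 μL + 13.1 mL = 13450 μL total → factor 13450/350 = 38.429
Step 4: 350 μL brought to 1300 μL → factor 1300/350 = 3.7143
Step 5: 130 μL brought to 3550 μL → factor 3550/130 = 27.308
Overall dilution factor = 65.833 × 688.89 × 38.429 × 3.7143 × 27.308 = 1.7677 × 10^8
Stock = 0.0283 ng/mL × 1.7677 × 10^8 = 5.003 × 10^6 ng/mL = 5.00 mg/mL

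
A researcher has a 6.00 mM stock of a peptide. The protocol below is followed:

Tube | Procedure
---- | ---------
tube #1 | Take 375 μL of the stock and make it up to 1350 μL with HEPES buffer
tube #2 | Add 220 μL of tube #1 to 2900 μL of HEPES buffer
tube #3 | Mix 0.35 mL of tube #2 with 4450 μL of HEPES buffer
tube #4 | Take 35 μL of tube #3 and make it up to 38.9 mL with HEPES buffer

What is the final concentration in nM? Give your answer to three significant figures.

Step 1: 375 μL brought to 1350 μL → factor 1350/375 = 3.6
Step 2: 220 μL + 2900 μL = 3120 μL total → factor 3120/220 = 14.182
Step 3: 0.35 mL + 4450 μL = 4.8 mL total → factor 4.8/0.35 = 13.714
Step 4: 35 μL brought to 38.9 mL → factor 38900/35 = 1111.4
Overall dilution factor = 3.6 × 14.182 × 13.714 × 1111.4 = 7.782 × 10^5
Final = 6.00 mM / 7.782 × 10^5 = 7.710 × 10^-6 mM = 7.71 nM

7.71 nM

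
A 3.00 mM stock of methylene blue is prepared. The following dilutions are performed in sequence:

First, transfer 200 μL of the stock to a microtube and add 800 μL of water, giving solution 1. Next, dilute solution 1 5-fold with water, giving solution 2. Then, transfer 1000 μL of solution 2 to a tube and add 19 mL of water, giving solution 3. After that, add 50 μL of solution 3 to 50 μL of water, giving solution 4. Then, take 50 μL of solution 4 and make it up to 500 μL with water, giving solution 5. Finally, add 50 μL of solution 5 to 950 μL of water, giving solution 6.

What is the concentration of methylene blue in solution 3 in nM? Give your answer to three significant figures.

6.00 × 10^3 nM

Step 1: 200 μL + 800 μL = 1000 μL total → factor 1000/200 = 5
Step 2: 5-fold → factor 5
Step 3: 1000 μL + 19 mL = 20000 μL total → factor 20000/1000 = 20
Dilution factor through solution 3 = 5 × 5 × 20 = 500
[solution 3] = 3.00 mM / 500 = 0.006000 mM = 6.00 × 10^3 nM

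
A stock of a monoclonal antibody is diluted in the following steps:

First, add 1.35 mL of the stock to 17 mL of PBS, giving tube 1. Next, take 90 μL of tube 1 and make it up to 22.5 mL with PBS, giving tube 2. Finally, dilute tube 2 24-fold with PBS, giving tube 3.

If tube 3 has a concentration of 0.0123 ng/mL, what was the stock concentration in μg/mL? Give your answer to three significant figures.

1.00 μg/mL

Step 1: 1.35 mL + 17 mL = 18.35 mL total → factor 18.35/1.35 = 13.593
Step 2: 90 μL brought to 22.5 mL → factor 22500/90 = 250
Step 3: 24-fold → factor 24
Overall dilution factor = 13.593 × 250 × 24 = 81556
Stock = 0.0123 ng/mL × 81556 = 1003 ng/mL = 1.00 μg/mL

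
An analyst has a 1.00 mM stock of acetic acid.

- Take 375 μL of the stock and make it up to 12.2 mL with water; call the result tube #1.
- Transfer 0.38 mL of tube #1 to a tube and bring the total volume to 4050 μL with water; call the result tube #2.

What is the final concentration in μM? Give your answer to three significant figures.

Step 1: 375 μL brought to 12.2 mL → factor 12200/375 = 32.533
Step 2: 0.38 mL brought to 4050 μL → factor 4.05/0.38 = 10.658
Overall dilution factor = 32.533 × 10.658 = 346.74
Final = 1.00 mM / 346.74 = 0.002884 mM = 2.88 μM

2.88 μM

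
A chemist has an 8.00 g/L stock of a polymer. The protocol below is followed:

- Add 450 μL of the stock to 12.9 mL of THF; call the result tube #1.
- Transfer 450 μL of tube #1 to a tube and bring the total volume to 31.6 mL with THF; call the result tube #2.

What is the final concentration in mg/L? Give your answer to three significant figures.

Step 1: 450 μL + 12.9 mL = 13350 μL total → factor 13350/450 = 29.667
Step 2: 450 μL brought to 31.6 mL → factor 31600/450 = 70.222
Overall dilution factor = 29.667 × 70.222 = 2083.3
Final = 8.00 g/L / 2083.3 = 0.003840 g/L = 3.84 mg/L

3.84 mg/L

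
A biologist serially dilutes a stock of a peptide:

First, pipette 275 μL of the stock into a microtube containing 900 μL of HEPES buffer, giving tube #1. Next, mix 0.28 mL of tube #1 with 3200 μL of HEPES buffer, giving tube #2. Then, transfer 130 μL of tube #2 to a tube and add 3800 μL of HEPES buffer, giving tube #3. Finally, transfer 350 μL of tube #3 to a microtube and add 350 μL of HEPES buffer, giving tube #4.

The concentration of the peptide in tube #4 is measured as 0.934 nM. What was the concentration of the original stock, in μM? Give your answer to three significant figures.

3.00 μM

Step 1: 275 μL + 900 μL = 1175 μL total → factor 1175/275 = 4.2727
Step 2: 0.28 mL + 3200 μL = 3.48 mL total → factor 3.48/0.28 = 12.429
Step 3: 130 μL + 3800 μL = 3930 μL total → factor 3930/130 = 30.231
Step 4: 350 μL + 350 μL = 700 μL total → factor 700/350 = 2
Overall dilution factor = 4.2727 × 12.429 × 30.231 × 2 = 3210.7
Stock = 0.934 nM × 3210.7 = 2999 nM = 3.00 μM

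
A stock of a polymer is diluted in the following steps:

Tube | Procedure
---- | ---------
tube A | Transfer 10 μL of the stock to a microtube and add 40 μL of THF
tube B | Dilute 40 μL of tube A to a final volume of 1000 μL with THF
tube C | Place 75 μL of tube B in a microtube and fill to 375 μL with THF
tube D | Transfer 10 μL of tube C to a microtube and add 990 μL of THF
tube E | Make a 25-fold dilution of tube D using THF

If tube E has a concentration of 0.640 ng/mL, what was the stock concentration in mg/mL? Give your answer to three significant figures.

Step 1: 10 μL + 40 μL = 50 μL total → factor 50/10 = 5
Step 2: 40 μL brought to 1000 μL → factor 1000/40 = 25
Step 3: 75 μL brought to 375 μL → factor 375/75 = 5
Step 4: 10 μL + 990 μL = 1000 μL total → factor 1000/10 = 100
Step 5: 25-fold → factor 25
Overall dilution factor = 5 × 25 × 5 × 100 × 25 = 1.5625 × 10^6
Stock = 0.640 ng/mL × 1.5625 × 10^6 = 1.000 × 10^6 ng/mL = 1.00 mg/mL

1.00 mg/mL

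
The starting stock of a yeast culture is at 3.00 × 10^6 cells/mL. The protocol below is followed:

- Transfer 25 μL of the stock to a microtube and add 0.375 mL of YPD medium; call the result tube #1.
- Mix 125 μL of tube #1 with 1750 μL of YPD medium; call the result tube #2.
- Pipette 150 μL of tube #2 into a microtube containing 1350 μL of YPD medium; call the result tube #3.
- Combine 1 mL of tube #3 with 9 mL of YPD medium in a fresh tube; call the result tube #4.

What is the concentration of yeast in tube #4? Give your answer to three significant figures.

Step 1: 25 μL + 0.375 mL = 400 μL total → factor 400/25 = 16
Step 2: 125 μL + 1750 μL = 1875 μL total → factor 1875/125 = 15
Step 3: 150 μL + 1350 μL = 1500 μL total → factor 1500/150 = 10
Step 4: 1 mL + 9 mL = 10 mL total → factor 10/1 = 10
Overall dilution factor = 16 × 15 × 10 × 10 = 24000
Final = 3.00 × 10^6 cells/mL / 24000 = 125 cells/mL

125 cells/mL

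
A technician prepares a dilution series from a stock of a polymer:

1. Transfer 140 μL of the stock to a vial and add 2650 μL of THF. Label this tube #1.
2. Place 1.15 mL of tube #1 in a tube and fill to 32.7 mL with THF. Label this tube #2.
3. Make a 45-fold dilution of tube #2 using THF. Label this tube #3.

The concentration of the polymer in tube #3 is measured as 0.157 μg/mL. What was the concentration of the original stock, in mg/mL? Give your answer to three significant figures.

4.00 mg/mL

Step 1: 140 μL + 2650 μL = 2790 μL total → factor 2790/140 = 19.929
Step 2: 1.15 mL brought to 32.7 mL → factor 32.7/1.15 = 28.435
Step 3: 45-fold → factor 45
Overall dilution factor = 19.929 × 28.435 × 45 = 25500
Stock = 0.157 μg/mL × 25500 = 4003 μg/mL = 4.00 mg/mL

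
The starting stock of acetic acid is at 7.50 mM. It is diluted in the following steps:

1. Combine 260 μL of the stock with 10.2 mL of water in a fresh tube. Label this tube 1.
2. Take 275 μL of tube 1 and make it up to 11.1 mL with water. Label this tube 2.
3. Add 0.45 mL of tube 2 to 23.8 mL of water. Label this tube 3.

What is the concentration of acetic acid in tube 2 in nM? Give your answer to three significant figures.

Step 1: 260 μL + 10.2 mL = 10460 μL total → factor 10460/260 = 40.231
Step 2: 275 μL brought to 11.1 mL → factor 11100/275 = 40.364
Dilution factor through tube 2 = 40.231 × 40.364 = 1623.9
[tube 2] = 7.50 mM / 1623.9 = 0.004619 mM = 4.62 × 10^3 nM

4.62 × 10^3 nM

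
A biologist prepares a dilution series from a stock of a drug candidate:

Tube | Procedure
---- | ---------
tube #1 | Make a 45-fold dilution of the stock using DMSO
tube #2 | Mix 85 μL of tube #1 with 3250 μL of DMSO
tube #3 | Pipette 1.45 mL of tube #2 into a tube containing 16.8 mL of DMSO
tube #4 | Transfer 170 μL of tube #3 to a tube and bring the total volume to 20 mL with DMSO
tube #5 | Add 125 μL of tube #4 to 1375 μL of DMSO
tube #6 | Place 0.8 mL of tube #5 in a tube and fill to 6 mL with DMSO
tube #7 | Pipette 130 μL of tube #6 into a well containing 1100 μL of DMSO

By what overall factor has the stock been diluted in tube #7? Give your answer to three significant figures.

Step 1: 45-fold → factor 45
Step 2: 85 μL + 3250 μL = 3335 μL total → factor 3335/85 = 39.235
Step 3: 1.45 mL + 16.8 mL = 18.25 mL total → factor 18.25/1.45 = 12.586
Step 4: 170 μL brought to 20 mL → factor 20000/170 = 117.65
Step 5: 125 μL + 1375 μL = 1500 μL total → factor 1500/125 = 12
Step 6: 0.8 mL brought to 6 mL → factor 6/0.8 = 7.5
Step 7: 130 μL + 1100 μL = 1230 μL total → factor 1230/130 = 9.4615
Overall dilution factor = 45 × 39.235 × 12.586 × 117.65 × 12 × 7.5 × 9.4615 = 2.2262 × 10^9

2.23 × 10^9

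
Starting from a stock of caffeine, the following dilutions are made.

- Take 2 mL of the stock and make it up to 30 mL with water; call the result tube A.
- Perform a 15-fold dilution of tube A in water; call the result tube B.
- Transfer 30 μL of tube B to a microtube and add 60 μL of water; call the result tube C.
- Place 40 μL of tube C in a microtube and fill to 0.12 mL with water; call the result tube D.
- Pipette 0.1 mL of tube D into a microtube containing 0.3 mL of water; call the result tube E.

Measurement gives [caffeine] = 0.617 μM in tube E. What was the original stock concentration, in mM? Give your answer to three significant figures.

Step 1: 2 mL brought to 30 mL → factor 30/2 = 15
Step 2: 15-fold → factor 15
Step 3: 30 μL + 60 μL = 90 μL total → factor 90/30 = 3
Step 4: 40 μL brought to 0.12 mL → factor 120/40 = 3
Step 5: 0.1 mL + 0.3 mL = 0.4 mL total → factor 0.4/0.1 = 4
Overall dilution factor = 15 × 15 × 3 × 3 × 4 = 8100
Stock = 0.617 μM × 8100 = 4998 μM = 5.00 mM

5.00 mM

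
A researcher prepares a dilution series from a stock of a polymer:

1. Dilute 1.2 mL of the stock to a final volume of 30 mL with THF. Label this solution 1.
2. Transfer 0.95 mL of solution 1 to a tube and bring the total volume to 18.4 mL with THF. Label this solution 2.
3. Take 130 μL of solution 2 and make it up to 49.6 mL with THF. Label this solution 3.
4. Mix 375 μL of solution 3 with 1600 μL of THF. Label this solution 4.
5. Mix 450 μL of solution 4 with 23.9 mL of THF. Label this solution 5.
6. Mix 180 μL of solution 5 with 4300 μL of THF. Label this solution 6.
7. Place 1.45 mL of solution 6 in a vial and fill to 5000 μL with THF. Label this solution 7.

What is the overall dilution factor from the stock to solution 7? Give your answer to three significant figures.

4.52 × 10^9

Step 1: 1.2 mL brought to 30 mL → factor 30/1.2 = 25
Step 2: 0.95 mL brought to 18.4 mL → factor 18.4/0.95 = 19.368
Step 3: 130 μL brought to 49.6 mL → factor 49600/130 = 381.54
Step 4: 375 μL + 1600 μL = 1975 μL total → factor 1975/375 = 5.2667
Step 5: 450 μL + 23.9 mL = 24350 μL total → factor 24350/450 = 54.111
Step 6: 180 μL + 4300 μL = 4480 μL total → factor 4480/180 = 24.889
Step 7: 1.45 mL brought to 5000 μL → factor 5/1.45 = 3.4483
Overall dilution factor = 25 × 19.368 × 381.54 × 5.2667 × 54.111 × 24.889 × 3.4483 = 4.5186 × 10^9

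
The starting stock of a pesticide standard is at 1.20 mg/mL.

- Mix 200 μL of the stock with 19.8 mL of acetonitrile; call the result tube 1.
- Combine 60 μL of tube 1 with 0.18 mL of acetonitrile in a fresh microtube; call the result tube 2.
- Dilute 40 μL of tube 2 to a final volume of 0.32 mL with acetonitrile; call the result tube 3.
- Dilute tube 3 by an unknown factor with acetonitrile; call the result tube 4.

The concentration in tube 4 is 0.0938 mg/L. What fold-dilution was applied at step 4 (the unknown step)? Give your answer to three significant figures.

4.00-fold

Step 1: 200 μL + 19.8 mL = 20000 μL total → factor 20000/200 = 100
Step 2: 60 μL + 0.18 mL = 240 μL total → factor 240/60 = 4
Step 3: 40 μL brought to 0.32 mL → factor 320/40 = 8
Step 4: unknown factor x
Product of known-step factors = 3200
Overall factor = 1.20 mg/mL / (0.0938 mg/L) = 12793
x = 12793 / 3200 = 4.00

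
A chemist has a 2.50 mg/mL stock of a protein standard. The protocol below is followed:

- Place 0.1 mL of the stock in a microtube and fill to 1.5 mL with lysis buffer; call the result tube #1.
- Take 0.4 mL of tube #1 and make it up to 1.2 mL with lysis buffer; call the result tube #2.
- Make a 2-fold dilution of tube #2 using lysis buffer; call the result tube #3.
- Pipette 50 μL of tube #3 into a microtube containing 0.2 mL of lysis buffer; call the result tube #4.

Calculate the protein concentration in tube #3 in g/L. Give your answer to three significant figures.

0.0278 g/L

Step 1: 0.1 mL brought to 1.5 mL → factor 1.5/0.1 = 15
Step 2: 0.4 mL brought to 1.2 mL → factor 1.2/0.4 = 3
Step 3: 2-fold → factor 2
Dilution factor through tube #3 = 15 × 3 × 2 = 90
[tube #3] = 2.50 mg/mL / 90 = 0.02778 mg/mL = 0.0278 g/L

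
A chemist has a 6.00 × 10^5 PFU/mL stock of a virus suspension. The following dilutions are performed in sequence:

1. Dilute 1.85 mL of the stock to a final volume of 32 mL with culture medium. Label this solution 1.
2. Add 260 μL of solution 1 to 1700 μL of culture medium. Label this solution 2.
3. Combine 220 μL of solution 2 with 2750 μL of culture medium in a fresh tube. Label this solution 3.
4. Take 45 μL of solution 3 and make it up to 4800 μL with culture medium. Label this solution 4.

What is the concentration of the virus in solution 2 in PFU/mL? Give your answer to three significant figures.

Step 1: 1.85 mL brought to 32 mL → factor 32/1.85 = 17.297
Step 2: 260 μL + 1700 μL = 1960 μL total → factor 1960/260 = 7.5385
Dilution factor through solution 2 = 17.297 × 7.5385 = 130.4
[solution 2] = 6.00 × 10^5 PFU/mL / 130.4 = 4.60 × 10^3 PFU/mL

4.60 × 10^3 PFU/mL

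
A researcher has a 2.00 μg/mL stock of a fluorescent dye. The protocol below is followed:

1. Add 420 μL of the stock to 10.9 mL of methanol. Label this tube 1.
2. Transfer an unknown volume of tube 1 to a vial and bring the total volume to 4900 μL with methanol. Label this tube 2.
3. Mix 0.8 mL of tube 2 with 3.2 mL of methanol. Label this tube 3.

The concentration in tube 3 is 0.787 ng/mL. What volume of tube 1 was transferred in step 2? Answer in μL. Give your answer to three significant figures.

260 μL

Step 1: 420 μL + 10.9 mL = 11320 μL total → factor 11320/420 = 26.952
Step 2: v brought to 4900 μL → factor = 4900 μL/v
Step 3: 0.8 mL + 3.2 mL = 4 mL total → factor 4/0.8 = 5
Product of known-step factors = 134.76
Overall factor = 2.00 μg/mL / (0.787 ng/mL) = 2541.3
Step-2 factor = 2541.3 / 134.76 = 18.858
v = 4900 μL / 18.858 = 260 μL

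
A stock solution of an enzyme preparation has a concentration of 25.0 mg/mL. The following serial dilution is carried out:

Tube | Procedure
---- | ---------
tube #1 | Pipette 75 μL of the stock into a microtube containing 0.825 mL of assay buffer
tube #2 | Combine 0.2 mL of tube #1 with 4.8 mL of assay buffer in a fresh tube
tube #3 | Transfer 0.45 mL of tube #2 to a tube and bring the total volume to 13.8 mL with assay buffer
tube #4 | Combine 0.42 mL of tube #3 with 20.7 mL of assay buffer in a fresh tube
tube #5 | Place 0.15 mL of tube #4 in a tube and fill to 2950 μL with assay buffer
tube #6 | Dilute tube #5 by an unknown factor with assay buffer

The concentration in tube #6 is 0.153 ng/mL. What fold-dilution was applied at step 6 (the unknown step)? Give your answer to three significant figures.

Step 1: 75 μL + 0.825 mL = 900 μL total → factor 900/75 = 12
Step 2: 0.2 mL + 4.8 mL = 5 mL total → factor 5/0.2 = 25
Step 3: 0.45 mL brought to 13.8 mL → factor 13.8/0.45 = 30.667
Step 4: 0.42 mL + 20.7 mL = 21.12 mL total → factor 21.12/0.42 = 50.286
Step 5: 0.15 mL brought to 2950 μL → factor 2.95/0.15 = 19.667
Step 6: unknown factor x
Product of known-step factors = 9.0984 × 10^6
Overall factor = 25.0 mg/mL / (0.153 ng/mL) = 1.634 × 10^8
x = 1.634 × 10^8 / 9.0984 × 10^6 = 18.0

18.0-fold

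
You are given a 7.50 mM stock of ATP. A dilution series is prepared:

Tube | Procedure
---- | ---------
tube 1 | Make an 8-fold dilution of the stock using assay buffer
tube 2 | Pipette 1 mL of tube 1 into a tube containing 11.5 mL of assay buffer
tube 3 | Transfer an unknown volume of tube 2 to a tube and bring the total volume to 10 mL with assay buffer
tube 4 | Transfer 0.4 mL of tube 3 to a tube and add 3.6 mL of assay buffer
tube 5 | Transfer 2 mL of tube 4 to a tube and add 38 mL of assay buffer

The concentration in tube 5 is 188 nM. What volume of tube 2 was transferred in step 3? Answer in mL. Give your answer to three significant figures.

5.01 mL

Step 1: 8-fold → factor 8
Step 2: 1 mL + 11.5 mL = 12.5 mL total → factor 12.5/1 = 12.5
Step 3: v brought to 10 mL → factor = 10 mL/v
Step 4: 0.4 mL + 3.6 mL = 4 mL total → factor 4/0.4 = 10
Step 5: 2 mL + 38 mL = 40 mL total → factor 40/2 = 20
Product of known-step factors = 20000
Overall factor = 7.50 mM / (188 nM) = 39894
Step-3 factor = 39894 / 20000 = 1.9947
v = 10 mL / 1.9947 = 5.01 mL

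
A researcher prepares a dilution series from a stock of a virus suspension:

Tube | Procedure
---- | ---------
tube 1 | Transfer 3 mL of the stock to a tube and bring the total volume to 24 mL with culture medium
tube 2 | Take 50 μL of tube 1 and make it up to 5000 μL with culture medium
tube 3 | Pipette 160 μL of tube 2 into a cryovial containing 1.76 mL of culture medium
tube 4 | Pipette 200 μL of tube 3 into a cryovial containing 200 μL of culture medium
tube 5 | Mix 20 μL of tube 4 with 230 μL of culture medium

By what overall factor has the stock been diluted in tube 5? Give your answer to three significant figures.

Step 1: 3 mL brought to 24 mL → factor 24/3 = 8
Step 2: 50 μL brought to 5000 μL → factor 5000/50 = 100
Step 3: 160 μL + 1.76 mL = 1920 μL total → factor 1920/160 = 12
Step 4: 200 μL + 200 μL = 400 μL total → factor 400/200 = 2
Step 5: 20 μL + 230 μL = 250 μL total → factor 250/20 = 12.5
Overall dilution factor = 8 × 100 × 12 × 2 × 12.5 = 2.4 × 10^5

2.40 × 10^5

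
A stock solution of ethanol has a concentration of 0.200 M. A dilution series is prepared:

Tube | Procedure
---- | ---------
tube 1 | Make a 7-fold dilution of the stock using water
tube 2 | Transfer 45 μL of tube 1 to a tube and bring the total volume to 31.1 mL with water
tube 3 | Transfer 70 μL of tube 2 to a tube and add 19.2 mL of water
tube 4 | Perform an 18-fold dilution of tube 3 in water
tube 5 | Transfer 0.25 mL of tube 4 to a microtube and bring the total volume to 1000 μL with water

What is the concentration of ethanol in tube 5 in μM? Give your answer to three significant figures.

Step 1: 7-fold → factor 7
Step 2: 45 μL brought to 31.1 mL → factor 31100/45 = 691.11
Step 3: 70 μL + 19.2 mL = 19270 μL total → factor 19270/70 = 275.29
Step 4: 18-fold → factor 18
Step 5: 0.25 mL brought to 1000 μL → factor 1/0.25 = 4
Overall dilution factor = 7 × 691.11 × 275.29 × 18 × 4 = 9.5888 × 10^7
Final = 0.200 M / 9.5888 × 10^7 = 2.086 × 10^-9 M = 0.00209 μM

0.00209 μM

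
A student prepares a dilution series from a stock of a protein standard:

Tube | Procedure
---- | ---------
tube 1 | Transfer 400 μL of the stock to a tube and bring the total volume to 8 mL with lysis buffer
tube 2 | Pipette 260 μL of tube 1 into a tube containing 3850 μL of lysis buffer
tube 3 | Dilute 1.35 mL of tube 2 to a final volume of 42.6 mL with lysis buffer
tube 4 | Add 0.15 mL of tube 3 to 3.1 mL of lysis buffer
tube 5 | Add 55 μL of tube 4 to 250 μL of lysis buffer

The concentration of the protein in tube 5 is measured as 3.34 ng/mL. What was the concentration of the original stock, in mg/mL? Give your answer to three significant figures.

Step 1: 400 μL brought to 8 mL → factor 8000/400 = 20
Step 2: 260 μL + 3850 μL = 4110 μL total → factor 4110/260 = 15.808
Step 3: 1.35 mL brought to 42.6 mL → factor 42.6/1.35 = 31.556
Step 4: 0.15 mL + 3.1 mL = 3.25 mL total → factor 3.25/0.15 = 21.667
Step 5: 55 μL + 250 μL = 305 μL total → factor 305/55 = 5.5455
Overall dilution factor = 20 × 15.808 × 31.556 × 21.667 × 5.5455 = 1.1987 × 10^6
Stock = 3.34 ng/mL × 1.1987 × 10^6 = 4.004 × 10^6 ng/mL = 4.00 mg/mL

4.00 mg/mL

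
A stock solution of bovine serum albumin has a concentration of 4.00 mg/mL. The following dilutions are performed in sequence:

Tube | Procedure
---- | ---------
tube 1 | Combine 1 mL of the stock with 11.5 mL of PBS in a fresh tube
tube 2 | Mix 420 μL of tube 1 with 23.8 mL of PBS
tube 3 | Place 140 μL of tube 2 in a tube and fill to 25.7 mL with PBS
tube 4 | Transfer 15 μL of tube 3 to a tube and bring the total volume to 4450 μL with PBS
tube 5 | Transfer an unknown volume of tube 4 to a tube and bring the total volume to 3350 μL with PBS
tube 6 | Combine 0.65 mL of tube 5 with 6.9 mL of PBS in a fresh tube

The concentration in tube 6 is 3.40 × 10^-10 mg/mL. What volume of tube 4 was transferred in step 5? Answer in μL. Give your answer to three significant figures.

Step 1: 1 mL + 11.5 mL = 12.5 mL total → factor 12.5/1 = 12.5
Step 2: 420 μL + 23.8 mL = 24220 μL total → factor 24220/420 = 57.667
Step 3: 140 μL brought to 25.7 mL → factor 25700/140 = 183.57
Step 4: 15 μL brought to 4450 μL → factor 4450/15 = 296.67
Step 5: v brought to 3350 μL → factor = 3350 μL/v
Step 6: 0.65 mL + 6.9 mL = 7.55 mL total → factor 7.55/0.65 = 11.615
Product of known-step factors = 4.5598 × 10^8
Overall factor = 4.00 mg/mL / (3.40 × 10^-10 mg/mL) = 1.1765 × 10^10
Step-5 factor = 1.1765 × 10^10 / 4.5598 × 10^8 = 25.801
v = 3350 μL / 25.801 = 130 μL

130 μL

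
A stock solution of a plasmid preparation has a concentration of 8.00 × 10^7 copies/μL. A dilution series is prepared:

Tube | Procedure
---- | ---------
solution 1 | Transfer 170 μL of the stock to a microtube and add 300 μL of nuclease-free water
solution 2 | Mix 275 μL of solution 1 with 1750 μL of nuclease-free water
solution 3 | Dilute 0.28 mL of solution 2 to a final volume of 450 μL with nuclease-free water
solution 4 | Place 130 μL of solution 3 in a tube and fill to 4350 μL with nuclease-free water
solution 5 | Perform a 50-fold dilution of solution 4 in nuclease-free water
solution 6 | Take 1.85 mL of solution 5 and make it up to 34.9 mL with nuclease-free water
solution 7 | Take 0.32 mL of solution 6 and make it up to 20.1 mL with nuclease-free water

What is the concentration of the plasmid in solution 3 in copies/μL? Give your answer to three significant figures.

2.45 × 10^6 copies/μL

Step 1: 170 μL + 300 μL = 470 μL total → factor 470/170 = 2.7647
Step 2: 275 μL + 1750 μL = 2025 μL total → factor 2025/275 = 7.3636
Step 3: 0.28 mL brought to 450 μL → factor 0.45/0.28 = 1.6071
Dilution factor through solution 3 = 2.7647 × 7.3636 × 1.6071 = 32.719
[solution 3] = 8.00 × 10^7 copies/μL / 32.719 = 2.45 × 10^6 copies/μL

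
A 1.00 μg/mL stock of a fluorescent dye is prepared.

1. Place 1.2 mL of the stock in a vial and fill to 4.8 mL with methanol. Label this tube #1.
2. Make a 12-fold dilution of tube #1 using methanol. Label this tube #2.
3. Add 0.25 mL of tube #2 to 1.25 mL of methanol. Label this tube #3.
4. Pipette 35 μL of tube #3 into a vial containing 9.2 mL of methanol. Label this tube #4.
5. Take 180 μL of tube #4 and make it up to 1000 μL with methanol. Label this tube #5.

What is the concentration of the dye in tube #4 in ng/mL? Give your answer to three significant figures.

0.0132 ng/mL

Step 1: 1.2 mL brought to 4.8 mL → factor 4.8/1.2 = 4
Step 2: 12-fold → factor 12
Step 3: 0.25 mL + 1.25 mL = 1.5 mL total → factor 1.5/0.25 = 6
Step 4: 35 μL + 9.2 mL = 9235 μL total → factor 9235/35 = 263.86
Dilution factor through tube #4 = 4 × 12 × 6 × 263.86 = 75991
[tube #4] = 1.00 μg/mL / 75991 = 1.316 × 10^-5 μg/mL = 0.0132 ng/mL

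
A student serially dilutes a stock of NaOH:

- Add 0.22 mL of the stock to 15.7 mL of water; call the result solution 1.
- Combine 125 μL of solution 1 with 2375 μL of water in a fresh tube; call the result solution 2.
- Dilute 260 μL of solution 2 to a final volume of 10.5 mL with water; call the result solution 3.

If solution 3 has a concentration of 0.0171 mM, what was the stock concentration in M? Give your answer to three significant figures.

Step 1: 0.22 mL + 15.7 mL = 15.92 mL total → factor 15.92/0.22 = 72.364
Step 2: 125 μL + 2375 μL = 2500 μL total → factor 2500/125 = 20
Step 3: 260 μL brought to 10.5 mL → factor 10500/260 = 40.385
Overall dilution factor = 72.364 × 20 × 40.385 = 58448
Stock = 0.0171 mM × 58448 = 999.5 mM = 0.999 M

0.999 M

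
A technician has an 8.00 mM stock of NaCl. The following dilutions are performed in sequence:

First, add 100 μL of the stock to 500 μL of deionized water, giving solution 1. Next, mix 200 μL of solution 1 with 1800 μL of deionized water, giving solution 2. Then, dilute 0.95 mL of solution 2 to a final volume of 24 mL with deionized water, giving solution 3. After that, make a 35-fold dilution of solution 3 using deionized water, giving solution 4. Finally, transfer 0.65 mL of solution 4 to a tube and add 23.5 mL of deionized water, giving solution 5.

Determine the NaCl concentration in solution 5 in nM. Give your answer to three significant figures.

Step 1: 100 μL + 500 μL = 600 μL total → factor 600/100 = 6
Step 2: 200 μL + 1800 μL = 2000 μL total → factor 2000/200 = 10
Step 3: 0.95 mL brought to 24 mL → factor 24/0.95 = 25.263
Step 4: 35-fold → factor 35
Step 5: 0.65 mL + 23.5 mL = 24.15 mL total → factor 24.15/0.65 = 37.154
Overall dilution factor = 6 × 10 × 25.263 × 35 × 37.154 = 1.9711 × 10^6
Final = 8.00 mM / 1.9711 × 10^6 = 4.059 × 10^-6 mM = 4.06 nM

4.06 nM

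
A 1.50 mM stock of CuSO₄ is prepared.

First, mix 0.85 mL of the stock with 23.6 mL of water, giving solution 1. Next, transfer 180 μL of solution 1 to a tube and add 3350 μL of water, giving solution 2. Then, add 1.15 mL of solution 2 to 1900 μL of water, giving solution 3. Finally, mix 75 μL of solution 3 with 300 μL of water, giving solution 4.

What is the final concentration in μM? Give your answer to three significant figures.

0.201 μM

Step 1: 0.85 mL + 23.6 mL = 24.45 mL total → factor 24.45/0.85 = 28.765
Step 2: 180 μL + 3350 μL = 3530 μL total → factor 3530/180 = 19.611
Step 3: 1.15 mL + 1900 μL = 3.05 mL total → factor 3.05/1.15 = 2.6522
Step 4: 75 μL + 300 μL = 375 μL total → factor 375/75 = 5
Overall dilution factor = 28.765 × 19.611 × 2.6522 × 5 = 7480.6
Final = 1.50 mM / 7480.6 = 0.0002005 mM = 0.201 μM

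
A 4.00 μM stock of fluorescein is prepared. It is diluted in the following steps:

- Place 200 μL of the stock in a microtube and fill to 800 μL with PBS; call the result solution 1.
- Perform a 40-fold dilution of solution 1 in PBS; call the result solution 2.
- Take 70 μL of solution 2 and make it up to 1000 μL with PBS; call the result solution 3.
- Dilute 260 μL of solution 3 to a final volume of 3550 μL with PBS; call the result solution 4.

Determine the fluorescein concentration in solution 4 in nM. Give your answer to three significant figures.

0.128 nM

Step 1: 200 μL brought to 800 μL → factor 800/200 = 4
Step 2: 40-fold → factor 40
Step 3: 70 μL brought to 1000 μL → factor 1000/70 = 14.286
Step 4: 260 μL brought to 3550 μL → factor 3550/260 = 13.654
Overall dilution factor = 4 × 40 × 14.286 × 13.654 = 31209
Final = 4.00 μM / 31209 = 0.0001282 μM = 0.128 nM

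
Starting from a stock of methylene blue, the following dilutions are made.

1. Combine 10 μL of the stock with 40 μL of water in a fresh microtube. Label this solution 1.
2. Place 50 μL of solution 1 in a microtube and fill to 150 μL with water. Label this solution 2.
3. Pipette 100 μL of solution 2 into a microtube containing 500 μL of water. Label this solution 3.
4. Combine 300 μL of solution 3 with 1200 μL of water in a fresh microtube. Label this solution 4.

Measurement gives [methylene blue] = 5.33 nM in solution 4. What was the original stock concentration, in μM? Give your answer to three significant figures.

2.40 μM

Step 1: 10 μL + 40 μL = 50 μL total → factor 50/10 = 5
Step 2: 50 μL brought to 150 μL → factor 150/50 = 3
Step 3: 100 μL + 500 μL = 600 μL total → factor 600/100 = 6
Step 4: 300 μL + 1200 μL = 1500 μL total → factor 1500/300 = 5
Overall dilution factor = 5 × 3 × 6 × 5 = 450
Stock = 5.33 nM × 450 = 2398 nM = 2.40 μM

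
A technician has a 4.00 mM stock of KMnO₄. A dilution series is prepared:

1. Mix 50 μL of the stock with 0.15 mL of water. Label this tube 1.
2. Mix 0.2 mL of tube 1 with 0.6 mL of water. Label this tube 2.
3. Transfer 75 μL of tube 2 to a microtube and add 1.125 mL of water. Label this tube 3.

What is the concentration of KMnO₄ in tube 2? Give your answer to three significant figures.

Step 1: 50 μL + 0.15 mL = 200 μL total → factor 200/50 = 4
Step 2: 0.2 mL + 0.6 mL = 0.8 mL total → factor 0.8/0.2 = 4
Dilution factor through tube 2 = 4 × 4 = 16
[tube 2] = 4.00 mM / 16 = 0.250 mM

0.250 mM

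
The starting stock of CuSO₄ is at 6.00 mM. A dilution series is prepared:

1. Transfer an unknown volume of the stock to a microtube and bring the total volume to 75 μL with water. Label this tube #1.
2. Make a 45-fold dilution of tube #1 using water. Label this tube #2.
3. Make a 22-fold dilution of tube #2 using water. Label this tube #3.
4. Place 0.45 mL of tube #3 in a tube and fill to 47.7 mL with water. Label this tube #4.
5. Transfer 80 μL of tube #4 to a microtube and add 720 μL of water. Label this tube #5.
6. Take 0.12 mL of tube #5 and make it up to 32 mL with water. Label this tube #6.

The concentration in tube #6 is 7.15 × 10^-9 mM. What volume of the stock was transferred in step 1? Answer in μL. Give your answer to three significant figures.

25.0 μL

Step 1: v brought to 75 μL → factor = 75 μL/v
Step 2: 45-fold → factor 45
Step 3: 22-fold → factor 22
Step 4: 0.45 mL brought to 47.7 mL → factor 47.7/0.45 = 106
Step 5: 80 μL + 720 μL = 800 μL total → factor 800/80 = 10
Step 6: 0.12 mL brought to 32 mL → factor 32/0.12 = 266.67
Product of known-step factors = 2.7984 × 10^8
Overall factor = 6.00 mM / (7.15 × 10^-9 mM) = 8.3916 × 10^8
Step-1 factor = 8.3916 × 10^8 / 2.7984 × 10^8 = 2.9987
v = 75 μL / 2.9987 = 25.0 μL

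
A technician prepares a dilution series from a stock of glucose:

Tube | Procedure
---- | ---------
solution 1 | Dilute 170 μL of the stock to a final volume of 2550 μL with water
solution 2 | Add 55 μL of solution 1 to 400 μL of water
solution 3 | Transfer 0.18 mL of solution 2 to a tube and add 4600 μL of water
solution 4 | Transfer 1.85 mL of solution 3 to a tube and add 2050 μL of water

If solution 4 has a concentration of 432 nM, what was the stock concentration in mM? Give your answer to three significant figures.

Step 1: 170 μL brought to 2550 μL → factor 2550/170 = 15
Step 2: 55 μL + 400 μL = 455 μL total → factor 455/55 = 8.2727
Step 3: 0.18 mL + 4600 μL = 4.78 mL total → factor 4.78/0.18 = 26.556
Step 4: 1.85 mL + 2050 μL = 3.9 mL total → factor 3.9/1.85 = 2.1081
Overall dilution factor = 15 × 8.2727 × 26.556 × 2.1081 = 6946.9
Stock = 432 nM × 6946.9 = 3.001 × 10^6 nM = 3.00 mM

3.00 mM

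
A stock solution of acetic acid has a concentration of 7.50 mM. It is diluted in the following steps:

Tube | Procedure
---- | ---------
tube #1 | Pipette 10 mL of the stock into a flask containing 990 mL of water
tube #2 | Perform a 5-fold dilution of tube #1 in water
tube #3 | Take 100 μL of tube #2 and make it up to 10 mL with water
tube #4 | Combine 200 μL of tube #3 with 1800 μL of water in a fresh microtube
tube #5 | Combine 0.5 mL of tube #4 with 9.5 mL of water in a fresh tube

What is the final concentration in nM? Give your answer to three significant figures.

0.750 nM

Step 1: 10 mL + 990 mL = 1000 mL total → factor 1000/10 = 100
Step 2: 5-fold → factor 5
Step 3: 100 μL brought to 10 mL → factor 10000/100 = 100
Step 4: 200 μL + 1800 μL = 2000 μL total → factor 2000/200 = 10
Step 5: 0.5 mL + 9.5 mL = 10 mL total → factor 10/0.5 = 20
Overall dilution factor = 100 × 5 × 100 × 10 × 20 = 1 × 10^7
Final = 7.50 mM / 1 × 10^7 = 7.500 × 10^-7 mM = 0.750 nM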